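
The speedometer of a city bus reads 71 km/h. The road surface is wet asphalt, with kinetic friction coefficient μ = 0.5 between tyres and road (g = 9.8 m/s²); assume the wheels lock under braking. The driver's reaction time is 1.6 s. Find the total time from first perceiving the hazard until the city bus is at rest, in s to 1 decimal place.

71 km/h ÷ 3.6 = 19.7222 m/s.
a = μg = 0.5 × 9.8 = 4.900 m/s².
Braking time = v/a = 19.7222 / 4.900 = 4.025 s.
Total = 1.6 + 4.025 = 5.625 s.

Total time ≈ 5.6 s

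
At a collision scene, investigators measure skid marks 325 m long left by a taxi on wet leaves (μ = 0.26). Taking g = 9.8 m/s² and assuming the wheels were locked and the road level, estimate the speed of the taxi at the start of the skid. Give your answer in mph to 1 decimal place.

Deceleration a = μg = 0.26 × 9.8 = 2.548 m/s².
v = √(2a·d) = √(2 × 2.548 × 325) = √1656.200 = 40.6964 m/s.
= 40.6964 ÷ 0.44704 = 91.035 mph.

Initial speed ≈ 91.0 mph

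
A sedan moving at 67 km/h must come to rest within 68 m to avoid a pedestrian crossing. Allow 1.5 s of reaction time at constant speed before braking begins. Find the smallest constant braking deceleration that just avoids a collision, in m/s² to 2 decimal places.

67 km/h ÷ 3.6 = 18.6111 m/s.
Distance covered during reaction = 18.6111 × 1.5 = 27.917 m.
Distance available for braking: 68 − 27.917 = 40.083 m.
v² = 2a·d ⇒ a = v²/(2d) = 18.6111² / (2 × 40.083) = 346.373 / 80.166 = 4.3207 m/s².

Required deceleration ≈ 4.32 m/s²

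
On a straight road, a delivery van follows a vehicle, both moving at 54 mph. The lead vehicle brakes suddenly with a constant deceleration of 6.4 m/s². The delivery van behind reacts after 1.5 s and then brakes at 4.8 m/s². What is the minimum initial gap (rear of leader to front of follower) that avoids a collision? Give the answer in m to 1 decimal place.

54 mph × 0.44704 = 24.1402 m/s.
Leader travels v²/(2a_L) = 582.749 / 12.800 = 45.527 m before stopping.
Follower covers v·t_r = 24.1402 × 1.5 = 36.210 m while reacting, then v²/(2a_F) = 582.749 / 9.600 = 60.703 m while braking, for a total of 36.210 + 60.703 = 96.913 m.
Since a_F ≤ a_L and the follower starts braking later, the follower is never slower than the leader, so the closest approach is when both have stopped.
Minimum gap = 96.913 − 45.527 = 51.386 m.

Minimum gap ≈ 51.4 m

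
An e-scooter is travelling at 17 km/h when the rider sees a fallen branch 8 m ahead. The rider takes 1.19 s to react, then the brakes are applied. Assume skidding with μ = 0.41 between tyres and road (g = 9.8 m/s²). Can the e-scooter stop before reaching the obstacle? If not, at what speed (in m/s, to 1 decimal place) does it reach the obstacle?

17 km/h ÷ 3.6 = 4.7222 m/s.
a = μg = 0.41 × 9.8 = 4.018 m/s².
Reaction distance = 4.7222 × 1.19 = 5.619 m.
Braking distance needed to stop: v²/(2a) = 22.299 / 8.036 = 2.775 m, so total needed = 5.619 + 2.775 = 8.394 m > 8 m — it cannot stop.
Distance remaining when braking begins: 8 − 5.619 = 2.381 m.
v² = v₀² − 2a·d = 22.299 − 2 × 4.018 × 2.381 = 3.165 m²/s².
v = √3.165 = 1.779 m/s.

No — it strikes the obstacle at 1.8 m/s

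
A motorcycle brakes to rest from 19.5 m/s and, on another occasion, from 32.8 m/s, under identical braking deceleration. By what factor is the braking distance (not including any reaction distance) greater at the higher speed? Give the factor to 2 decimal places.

Braking distance d = v²/(2a), so with a fixed, d ∝ v².
Factor = (32.8/19.5)² = 1.6821² = 2.8295.

Factor ≈ 2.83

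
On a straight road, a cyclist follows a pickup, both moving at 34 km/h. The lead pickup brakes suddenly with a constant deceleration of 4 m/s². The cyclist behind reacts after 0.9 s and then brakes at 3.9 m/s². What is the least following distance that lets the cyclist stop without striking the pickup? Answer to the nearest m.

Minimum gap ≈ 9 m

34 km/h ÷ 3.6 = 9.4444 m/s.
Leader travels v²/(2a_L) = 89.197 / 8.000 = 11.150 m before stopping.
Follower covers v·t_r = 9.4444 × 0.9 = 8.500 m while reacting, then v²/(2a_F) = 89.197 / 7.800 = 11.436 m while braking, for a total of 8.500 + 11.436 = 19.936 m.
Since a_F ≤ a_L and the follower starts braking later, the follower is never slower than the leader, so the closest approach is when both have stopped.
Minimum gap = 19.936 − 11.150 = 8.786 m.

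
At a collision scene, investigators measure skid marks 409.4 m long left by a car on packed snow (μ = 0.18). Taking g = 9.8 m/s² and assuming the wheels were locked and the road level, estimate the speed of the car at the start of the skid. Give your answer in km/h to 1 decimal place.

Initial speed ≈ 136.8 km/h

Deceleration a = μg = 0.18 × 9.8 = 1.764 m/s².
v = √(2a·d) = √(2 × 1.764 × 409.4) = √1444.363 = 38.0048 m/s.
= 38.0048 × 3.6 = 136.817 km/h.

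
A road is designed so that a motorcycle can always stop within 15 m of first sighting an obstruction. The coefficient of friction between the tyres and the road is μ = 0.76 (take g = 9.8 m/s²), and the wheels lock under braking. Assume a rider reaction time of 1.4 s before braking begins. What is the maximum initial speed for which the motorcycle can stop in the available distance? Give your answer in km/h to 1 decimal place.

a = μg = 0.76 × 9.8 = 7.448 m/s².
Stopping distance: v·t_r + v²/(2a) = 15 with t_r = 1.4 s and a = 7.448 m/s².
So v² + 20.854 v − 223.44 = 0.
Positive root: v = −a·t_r + √((a·t_r)² + 2a·d) = −10.427 + √(108.722 + 223.44) = 7.7983 m/s.
7.7983 m/s × 3.6 = 28.074 km/h.

Maximum speed ≈ 28.1 km/h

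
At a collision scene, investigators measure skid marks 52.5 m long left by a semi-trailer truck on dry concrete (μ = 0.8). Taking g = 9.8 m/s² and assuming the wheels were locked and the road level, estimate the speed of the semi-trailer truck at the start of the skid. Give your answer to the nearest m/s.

Deceleration a = μg = 0.8 × 9.8 = 7.840 m/s².
v = √(2a·d) = √(2 × 7.840 × 52.5) = √823.200 = 28.6915 m/s.

Initial speed ≈ 29 m/s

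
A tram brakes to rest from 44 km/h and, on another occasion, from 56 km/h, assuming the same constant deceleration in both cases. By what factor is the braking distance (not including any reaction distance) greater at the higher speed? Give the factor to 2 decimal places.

Braking distance d = v²/(2a), so with a fixed, d ∝ v².
Factor = (56/44)² = 1.2727² = 1.6198.

Factor ≈ 1.62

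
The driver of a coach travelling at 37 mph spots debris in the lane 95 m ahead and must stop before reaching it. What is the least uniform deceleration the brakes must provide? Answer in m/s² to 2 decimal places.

37 mph × 0.44704 = 16.5405 m/s.
v² = 2a·d ⇒ a = v²/(2d) = 16.5405² / (2 × 95.000) = 273.588 / 190.000 = 1.4399 m/s².

Required deceleration ≈ 1.44 m/s²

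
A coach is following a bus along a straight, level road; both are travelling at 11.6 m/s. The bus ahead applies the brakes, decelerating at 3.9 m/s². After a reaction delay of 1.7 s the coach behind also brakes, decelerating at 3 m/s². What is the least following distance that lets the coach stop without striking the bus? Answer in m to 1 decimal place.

Leader travels v²/(2a_L) = 134.560 / 7.800 = 17.251 m before stopping.
Follower covers v·t_r = 11.6000 × 1.7 = 19.720 m while reacting, then v²/(2a_F) = 134.560 / 6.000 = 22.427 m while braking, for a total of 19.720 + 22.427 = 42.147 m.
Since a_F ≤ a_L and the follower starts braking later, the follower is never slower than the leader, so the closest approach is when both have stopped.
Minimum gap = 42.147 − 17.251 = 24.896 m.

Minimum gap ≈ 24.9 m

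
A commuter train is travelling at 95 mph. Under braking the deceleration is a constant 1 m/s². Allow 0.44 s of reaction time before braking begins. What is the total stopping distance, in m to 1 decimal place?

95 mph × 0.44704 = 42.4688 m/s.
Reaction distance = v·t_r = 42.4688 × 0.44 = 18.686 m.
Braking distance = v²/(2a) = 42.4688² / (2 × 1.000) = 1803.599 / 2.000 = 901.799 m.
Total = 18.686 + 901.799 = 920.485 m.

Total stopping distance ≈ 920.5 m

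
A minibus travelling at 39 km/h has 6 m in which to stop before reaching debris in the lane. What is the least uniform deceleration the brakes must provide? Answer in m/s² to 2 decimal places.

39 km/h ÷ 3.6 = 10.8333 m/s.
v² = 2a·d ⇒ a = v²/(2d) = 10.8333² / (2 × 6.000) = 117.360 / 12.000 = 9.7800 m/s².

Required deceleration ≈ 9.78 m/s²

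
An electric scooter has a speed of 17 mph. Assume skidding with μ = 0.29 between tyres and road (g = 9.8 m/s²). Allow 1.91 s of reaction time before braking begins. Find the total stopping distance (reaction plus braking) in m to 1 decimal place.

17 mph × 0.44704 = 7.5997 m/s.
a = μg = 0.29 × 9.8 = 2.842 m/s².
Reaction distance = v·t_r = 7.5997 × 1.91 = 14.515 m.
Braking distance = v²/(2a) = 7.5997² / (2 × 2.842) = 57.755 / 5.684 = 10.161 m.
Total = 14.515 + 10.161 = 24.676 m.

Total stopping distance ≈ 24.7 m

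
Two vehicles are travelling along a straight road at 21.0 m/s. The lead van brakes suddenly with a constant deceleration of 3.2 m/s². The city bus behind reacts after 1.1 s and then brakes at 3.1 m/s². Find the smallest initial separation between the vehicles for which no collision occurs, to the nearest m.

Leader travels v²/(2a_L) = 441.000 / 6.400 = 68.906 m before stopping.
Follower covers v·t_r = 21.0000 × 1.1 = 23.100 m while reacting, then v²/(2a_F) = 441.000 / 6.200 = 71.129 m while braking, for a total of 23.100 + 71.129 = 94.229 m.
Since a_F ≤ a_L and the follower starts braking later, the follower is never slower than the leader, so the closest approach is when both have stopped.
Minimum gap = 94.229 − 68.906 = 25.323 m.

Minimum gap ≈ 25 m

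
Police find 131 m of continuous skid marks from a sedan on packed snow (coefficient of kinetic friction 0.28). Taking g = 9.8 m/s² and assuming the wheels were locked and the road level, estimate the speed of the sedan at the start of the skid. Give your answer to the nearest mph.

Initial speed ≈ 60 mph

Deceleration a = μg = 0.28 × 9.8 = 2.744 m/s².
v = √(2a·d) = √(2 × 2.744 × 131) = √718.928 = 26.8128 m/s.
= 26.8128 ÷ 0.44704 = 59.979 mph.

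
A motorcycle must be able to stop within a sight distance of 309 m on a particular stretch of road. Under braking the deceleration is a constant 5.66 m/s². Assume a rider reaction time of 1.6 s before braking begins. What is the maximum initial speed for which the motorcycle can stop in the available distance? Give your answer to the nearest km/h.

Maximum speed ≈ 183 km/h

Stopping distance: v·t_r + v²/(2a) = 309 with t_r = 1.6 s and a = 5.660 m/s².
So v² + 18.112 v − 3497.88 = 0.
Positive root: v = −a·t_r + √((a·t_r)² + 2a·d) = −9.056 + √(82.011 + 3497.88) = 50.7762 m/s.
50.7762 m/s × 3.6 = 182.794 km/h.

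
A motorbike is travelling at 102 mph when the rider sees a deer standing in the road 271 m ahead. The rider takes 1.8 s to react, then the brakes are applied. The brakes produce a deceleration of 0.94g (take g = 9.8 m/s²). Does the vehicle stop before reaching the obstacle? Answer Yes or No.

102 mph × 0.44704 = 45.5981 m/s.
a = 0.94 × 9.8 = 9.212 m/s².
Reaction distance = 45.5981 × 1.8 = 82.077 m.
Braking distance = v²/(2a) = 2079.187 / 18.424 = 112.852 m.
Total stopping distance = 82.077 + 112.852 = 194.929 m, vs 271 m available — it stops with 271 − 194.929 = 76.071 m to spare.

Yes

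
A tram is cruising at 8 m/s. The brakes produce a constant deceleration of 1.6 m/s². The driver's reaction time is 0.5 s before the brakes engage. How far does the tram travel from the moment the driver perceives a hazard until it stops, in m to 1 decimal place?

Reaction distance = v·t_r = 8.0000 × 0.5 = 4.000 m.
Braking distance = v²/(2a) = 8.0000² / (2 × 1.600) = 64.000 / 3.200 = 20.000 m.
Total = 4.000 + 20.000 = 24.000 m.

Total stopping distance ≈ 24.0 m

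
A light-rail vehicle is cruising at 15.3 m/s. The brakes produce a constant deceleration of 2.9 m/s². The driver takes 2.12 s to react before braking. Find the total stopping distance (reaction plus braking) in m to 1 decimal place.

Total stopping distance ≈ 72.8 m

Reaction distance = v·t_r = 15.3000 × 2.12 = 32.436 m.
Braking distance = v²/(2a) = 15.3000² / (2 × 2.900) = 234.090 / 5.800 = 40.360 m.
Total = 32.436 + 40.360 = 72.796 m.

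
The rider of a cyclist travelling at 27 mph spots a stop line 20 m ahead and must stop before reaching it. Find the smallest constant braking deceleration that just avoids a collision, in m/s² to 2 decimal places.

27 mph × 0.44704 = 12.0701 m/s.
v² = 2a·d ⇒ a = v²/(2d) = 12.0701² / (2 × 20.000) = 145.687 / 40.000 = 3.6422 m/s².

Required deceleration ≈ 3.64 m/s²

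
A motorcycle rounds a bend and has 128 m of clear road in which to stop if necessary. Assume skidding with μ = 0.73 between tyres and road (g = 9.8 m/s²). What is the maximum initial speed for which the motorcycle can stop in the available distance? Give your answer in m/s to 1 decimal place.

Maximum speed ≈ 42.8 m/s

a = μg = 0.73 × 9.8 = 7.154 m/s².
v²/(2a) = d ⇒ v = √(2 × 7.154 × 128) = √1831.42 = 42.7951 m/s.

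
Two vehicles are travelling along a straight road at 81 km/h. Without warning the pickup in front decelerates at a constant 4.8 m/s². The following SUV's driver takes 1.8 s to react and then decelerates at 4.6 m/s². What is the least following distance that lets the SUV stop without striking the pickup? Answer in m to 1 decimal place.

81 km/h ÷ 3.6 = 22.5000 m/s.
Leader travels v²/(2a_L) = 506.250 / 9.600 = 52.734 m before stopping.
Follower covers v·t_r = 22.5000 × 1.8 = 40.500 m while reacting, then v²/(2a_F) = 506.250 / 9.200 = 55.027 m while braking, for a total of 40.500 + 55.027 = 95.527 m.
Since a_F ≤ a_L and the follower starts braking later, the follower is never slower than the leader, so the closest approach is when both have stopped.
Minimum gap = 95.527 − 52.734 = 42.793 m.

Minimum gap ≈ 42.8 m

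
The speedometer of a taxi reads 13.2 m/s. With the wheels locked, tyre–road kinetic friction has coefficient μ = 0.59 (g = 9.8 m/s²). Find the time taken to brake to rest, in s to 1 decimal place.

a = μg = 0.59 × 9.8 = 5.782 m/s².
Braking time = v/a = 13.2000 / 5.782 = 2.283 s.

Braking time ≈ 2.3 s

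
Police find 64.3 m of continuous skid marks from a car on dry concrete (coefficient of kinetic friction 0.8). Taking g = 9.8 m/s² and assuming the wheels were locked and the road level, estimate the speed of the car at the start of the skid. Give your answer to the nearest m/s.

Initial speed ≈ 32 m/s

Deceleration a = μg = 0.8 × 9.8 = 7.840 m/s².
v = √(2a·d) = √(2 × 7.840 × 64.3) = √1008.224 = 31.7525 m/s.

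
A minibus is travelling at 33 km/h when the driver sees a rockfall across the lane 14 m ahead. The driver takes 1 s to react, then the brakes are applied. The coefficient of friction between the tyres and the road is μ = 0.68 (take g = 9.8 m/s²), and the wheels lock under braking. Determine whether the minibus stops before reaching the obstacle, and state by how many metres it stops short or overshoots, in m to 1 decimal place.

33 km/h ÷ 3.6 = 9.1667 m/s.
a = μg = 0.68 × 9.8 = 6.664 m/s².
Reaction distance = 9.1667 × 1 = 9.167 m.
Braking distance = v²/(2a) = 84.028 / 13.328 = 6.305 m.
Total stopping distance = 9.167 + 6.305 = 15.472 m, vs 14 m available — it cannot stop in time and overshoots by 15.472 − 14 = 1.472 m.

No — it overshoots by 1.5 m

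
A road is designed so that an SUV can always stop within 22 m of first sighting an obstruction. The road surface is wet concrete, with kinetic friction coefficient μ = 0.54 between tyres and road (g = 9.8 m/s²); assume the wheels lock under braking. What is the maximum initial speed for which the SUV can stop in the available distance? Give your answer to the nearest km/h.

Maximum speed ≈ 55 km/h

a = μg = 0.54 × 9.8 = 5.292 m/s².
v²/(2a) = d ⇒ v = √(2 × 5.292 × 22) = √232.85 = 15.2594 m/s.
15.2594 m/s × 3.6 = 54.934 km/h.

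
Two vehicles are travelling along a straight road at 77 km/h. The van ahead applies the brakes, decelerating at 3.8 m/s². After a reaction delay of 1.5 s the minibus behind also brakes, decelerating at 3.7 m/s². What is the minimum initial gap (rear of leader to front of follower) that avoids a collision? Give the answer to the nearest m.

Minimum gap ≈ 34 m

77 km/h ÷ 3.6 = 21.3889 m/s.
Leader travels v²/(2a_L) = 457.485 / 7.600 = 60.195 m before stopping.
Follower covers v·t_r = 21.3889 × 1.5 = 32.083 m while reacting, then v²/(2a_F) = 457.485 / 7.400 = 61.822 m while braking, for a total of 32.083 + 61.822 = 93.905 m.
Since a_F ≤ a_L and the follower starts braking later, the follower is never slower than the leader, so the closest approach is when both have stopped.
Minimum gap = 93.905 − 60.195 = 33.710 m.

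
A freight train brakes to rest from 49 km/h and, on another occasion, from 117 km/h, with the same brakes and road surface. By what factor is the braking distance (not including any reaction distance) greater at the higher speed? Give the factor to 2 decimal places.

Braking distance d = v²/(2a), so with a fixed, d ∝ v².
Factor = (117/49)² = 2.3878² = 5.7016.

Factor ≈ 5.70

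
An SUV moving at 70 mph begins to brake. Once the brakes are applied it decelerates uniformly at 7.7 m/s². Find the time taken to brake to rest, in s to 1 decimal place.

Braking time ≈ 4.1 s

70 mph × 0.44704 = 31.2928 m/s.
Braking time = v/a = 31.2928 / 7.700 = 4.064 s.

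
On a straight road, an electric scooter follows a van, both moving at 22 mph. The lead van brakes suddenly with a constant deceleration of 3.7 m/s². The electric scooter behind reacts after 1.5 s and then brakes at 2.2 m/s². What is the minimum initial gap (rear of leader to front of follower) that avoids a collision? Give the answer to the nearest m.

Minimum gap ≈ 24 m

22 mph × 0.44704 = 9.8349 m/s.
Leader travels v²/(2a_L) = 96.725 / 7.400 = 13.071 m before stopping.
Follower covers v·t_r = 9.8349 × 1.5 = 14.752 m while reacting, then v²/(2a_F) = 96.725 / 4.400 = 21.983 m while braking, for a total of 14.752 + 21.983 = 36.735 m.
Since a_F ≤ a_L and the follower starts braking later, the follower is never slower than the leader, so the closest approach is when both have stopped.
Minimum gap = 36.735 − 13.071 = 23.664 m.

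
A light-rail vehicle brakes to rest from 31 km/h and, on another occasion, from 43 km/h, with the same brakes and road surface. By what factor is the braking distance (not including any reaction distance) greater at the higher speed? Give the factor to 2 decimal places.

Factor ≈ 1.92

Braking distance d = v²/(2a), so with a fixed, d ∝ v².
Factor = (43/31)² = 1.3871² = 1.9240.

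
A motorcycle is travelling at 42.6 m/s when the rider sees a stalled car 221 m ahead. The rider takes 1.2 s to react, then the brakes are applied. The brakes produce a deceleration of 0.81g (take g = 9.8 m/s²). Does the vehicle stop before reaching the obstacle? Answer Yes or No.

Yes

a = 0.81 × 9.8 = 7.938 m/s².
Reaction distance = 42.6000 × 1.2 = 51.120 m.
Braking distance = v²/(2a) = 1814.760 / 15.876 = 114.308 m.
Total stopping distance = 51.120 + 114.308 = 165.428 m, vs 221 m available — it stops with 221 − 165.428 = 55.572 m to spare.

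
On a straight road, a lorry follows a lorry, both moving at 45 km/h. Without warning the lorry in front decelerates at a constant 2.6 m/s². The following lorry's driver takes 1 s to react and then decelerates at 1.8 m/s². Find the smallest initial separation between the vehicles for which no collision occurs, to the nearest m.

Minimum gap ≈ 26 m

45 km/h ÷ 3.6 = 12.5000 m/s.
Leader travels v²/(2a_L) = 156.250 / 5.200 = 30.048 m before stopping.
Follower covers v·t_r = 12.5000 × 1 = 12.500 m while reacting, then v²/(2a_F) = 156.250 / 3.600 = 43.403 m while braking, for a total of 12.500 + 43.403 = 55.903 m.
Since a_F ≤ a_L and the follower starts braking later, the follower is never slower than the leader, so the closest approach is when both have stopped.
Minimum gap = 55.903 − 30.048 = 25.855 m.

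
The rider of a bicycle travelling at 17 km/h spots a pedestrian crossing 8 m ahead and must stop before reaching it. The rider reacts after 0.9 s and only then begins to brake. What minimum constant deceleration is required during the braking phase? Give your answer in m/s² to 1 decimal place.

17 km/h ÷ 3.6 = 4.7222 m/s.
Distance covered during reaction = 4.7222 × 0.9 = 4.250 m.
Distance available for braking: 8 − 4.250 = 3.750 m.
v² = 2a·d ⇒ a = v²/(2d) = 4.7222² / (2 × 3.750) = 22.299 / 7.500 = 2.9732 m/s².

Required deceleration ≈ 3.0 m/s²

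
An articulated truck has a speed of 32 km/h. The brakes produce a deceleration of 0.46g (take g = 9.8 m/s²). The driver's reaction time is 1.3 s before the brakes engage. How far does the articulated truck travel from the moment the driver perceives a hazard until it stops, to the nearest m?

32 km/h ÷ 3.6 = 8.8889 m/s.
a = 0.46 × 9.8 = 4.508 m/s².
Reaction distance = v·t_r = 8.8889 × 1.3 = 11.556 m.
Braking distance = v²/(2a) = 8.8889² / (2 × 4.508) = 79.013 / 9.016 = 8.764 m.
Total = 11.556 + 8.764 = 20.320 m.

Total stopping distance ≈ 20 m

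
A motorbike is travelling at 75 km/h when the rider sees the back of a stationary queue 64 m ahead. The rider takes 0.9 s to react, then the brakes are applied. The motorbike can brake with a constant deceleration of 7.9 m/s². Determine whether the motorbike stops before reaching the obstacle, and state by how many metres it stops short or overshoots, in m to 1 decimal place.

75 km/h ÷ 3.6 = 20.8333 m/s.
Reaction distance = 20.8333 × 0.9 = 18.750 m.
Braking distance = v²/(2a) = 434.026 / 15.800 = 27.470 m.
Total stopping distance = 18.750 + 27.470 = 46.220 m, vs 64 m available — it stops with 64 − 46.220 = 17.780 m to spare.

Yes — it stops 17.8 m short of the obstacle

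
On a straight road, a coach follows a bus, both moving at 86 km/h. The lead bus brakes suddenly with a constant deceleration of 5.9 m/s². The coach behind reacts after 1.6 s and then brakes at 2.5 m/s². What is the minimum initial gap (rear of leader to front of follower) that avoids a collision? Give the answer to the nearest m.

86 km/h ÷ 3.6 = 23.8889 m/s.
Leader travels v²/(2a_L) = 570.680 / 11.800 = 48.363 m before stopping.
Follower covers v·t_r = 23.8889 × 1.6 = 38.222 m while reacting, then v²/(2a_F) = 570.680 / 5.000 = 114.136 m while braking, for a total of 38.222 + 114.136 = 152.358 m.
Since a_F ≤ a_L and the follower starts braking later, the follower is never slower than the leader, so the closest approach is when both have stopped.
Minimum gap = 152.358 − 48.363 = 103.995 m.

Minimum gap ≈ 104 m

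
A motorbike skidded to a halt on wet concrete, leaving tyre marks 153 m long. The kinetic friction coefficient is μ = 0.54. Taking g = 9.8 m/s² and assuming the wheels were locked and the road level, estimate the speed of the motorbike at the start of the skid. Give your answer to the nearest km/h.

Initial speed ≈ 145 km/h

Deceleration a = μg = 0.54 × 9.8 = 5.292 m/s².
v = √(2a·d) = √(2 × 5.292 × 153) = √1619.352 = 40.2412 m/s.
= 40.2412 × 3.6 = 144.868 km/h.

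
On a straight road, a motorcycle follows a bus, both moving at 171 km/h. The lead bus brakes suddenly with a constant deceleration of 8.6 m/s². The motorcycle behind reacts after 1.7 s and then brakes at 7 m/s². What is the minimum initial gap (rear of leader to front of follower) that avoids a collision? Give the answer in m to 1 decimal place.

171 km/h ÷ 3.6 = 47.5000 m/s.
Leader travels v²/(2a_L) = 2256.250 / 17.200 = 131.177 m before stopping.
Follower covers v·t_r = 47.5000 × 1.7 = 80.750 m while reacting, then v²/(2a_F) = 2256.250 / 14.000 = 161.161 m while braking, for a total of 80.750 + 161.161 = 241.911 m.
Since a_F ≤ a_L and the follower starts braking later, the follower is never slower than the leader, so the closest approach is when both have stopped.
Minimum gap = 241.911 − 131.177 = 110.734 m.

Minimum gap ≈ 110.7 m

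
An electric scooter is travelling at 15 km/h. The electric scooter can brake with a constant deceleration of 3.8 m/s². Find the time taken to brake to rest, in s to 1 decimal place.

15 km/h ÷ 3.6 = 4.1667 m/s.
Braking time = v/a = 4.1667 / 3.800 = 1.097 s.

Braking time ≈ 1.1 s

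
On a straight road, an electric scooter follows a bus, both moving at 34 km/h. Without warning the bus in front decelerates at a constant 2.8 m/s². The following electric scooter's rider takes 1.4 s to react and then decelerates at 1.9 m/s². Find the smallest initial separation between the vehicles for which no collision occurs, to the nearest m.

34 km/h ÷ 3.6 = 9.4444 m/s.
Leader travels v²/(2a_L) = 89.197 / 5.600 = 15.928 m before stopping.
Follower covers v·t_r = 9.4444 × 1.4 = 13.222 m while reacting, then v²/(2a_F) = 89.197 / 3.800 = 23.473 m while braking, for a total of 13.222 + 23.473 = 36.695 m.
Since a_F ≤ a_L and the follower starts braking later, the follower is never slower than the leader, so the closest approach is when both have stopped.
Minimum gap = 36.695 − 15.928 = 20.767 m.

Minimum gap ≈ 21 m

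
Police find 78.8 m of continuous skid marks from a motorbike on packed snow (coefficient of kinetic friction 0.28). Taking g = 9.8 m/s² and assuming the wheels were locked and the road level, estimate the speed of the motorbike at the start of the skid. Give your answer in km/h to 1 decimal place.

Initial speed ≈ 74.9 km/h

Deceleration a = μg = 0.28 × 9.8 = 2.744 m/s².
v = √(2a·d) = √(2 × 2.744 × 78.8) = √432.454 = 20.7955 m/s.
= 20.7955 × 3.6 = 74.864 km/h.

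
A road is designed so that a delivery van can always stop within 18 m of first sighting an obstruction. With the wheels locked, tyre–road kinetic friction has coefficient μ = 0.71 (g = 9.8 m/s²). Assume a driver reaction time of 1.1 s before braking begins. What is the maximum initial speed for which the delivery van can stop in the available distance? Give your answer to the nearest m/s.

Maximum speed ≈ 10 m/s

a = μg = 0.71 × 9.8 = 6.958 m/s².
Stopping distance: v·t_r + v²/(2a) = 18 with t_r = 1.1 s and a = 6.958 m/s².
So v² + 15.308 v − 250.49 = 0.
Positive root: v = −a·t_r + √((a·t_r)² + 2a·d) = −7.654 + √(58.584 + 250.49) = 9.9265 m/s.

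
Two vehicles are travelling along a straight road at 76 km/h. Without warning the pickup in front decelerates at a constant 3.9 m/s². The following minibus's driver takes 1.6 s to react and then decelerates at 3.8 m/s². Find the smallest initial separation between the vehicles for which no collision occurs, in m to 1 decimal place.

Minimum gap ≈ 35.3 m

76 km/h ÷ 3.6 = 21.1111 m/s.
Leader travels v²/(2a_L) = 445.679 / 7.800 = 57.138 m before stopping.
Follower covers v·t_r = 21.1111 × 1.6 = 33.778 m while reacting, then v²/(2a_F) = 445.679 / 7.600 = 58.642 m while braking, for a total of 33.778 + 58.642 = 92.420 m.
Since a_F ≤ a_L and the follower starts braking later, the follower is never slower than the leader, so the closest approach is when both have stopped.
Minimum gap = 92.420 − 57.138 = 35.282 m.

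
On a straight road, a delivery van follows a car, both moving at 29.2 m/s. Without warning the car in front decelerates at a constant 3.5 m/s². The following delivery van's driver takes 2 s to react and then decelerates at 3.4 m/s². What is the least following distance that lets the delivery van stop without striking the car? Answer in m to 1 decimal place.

Leader travels v²/(2a_L) = 852.640 / 7.000 = 121.806 m before stopping.
Follower covers v·t_r = 29.2000 × 2 = 58.400 m while reacting, then v²/(2a_F) = 852.640 / 6.800 = 125.388 m while braking, for a total of 58.400 + 125.388 = 183.788 m.
Since a_F ≤ a_L and the follower starts braking later, the follower is never slower than the leader, so the closest approach is when both have stopped.
Minimum gap = 183.788 − 121.806 = 61.982 m.

Minimum gap ≈ 62.0 m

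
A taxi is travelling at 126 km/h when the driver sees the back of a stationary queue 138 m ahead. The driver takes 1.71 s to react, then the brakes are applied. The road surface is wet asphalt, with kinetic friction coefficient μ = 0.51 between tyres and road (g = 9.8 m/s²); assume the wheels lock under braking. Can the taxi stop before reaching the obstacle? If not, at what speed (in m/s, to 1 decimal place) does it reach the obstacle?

No — it strikes the obstacle at 21.1 m/s

126 km/h ÷ 3.6 = 35.0000 m/s.
a = μg = 0.51 × 9.8 = 4.998 m/s².
Reaction distance = 35.0000 × 1.71 = 59.850 m.
Braking distance needed to stop: v²/(2a) = 1225.000 / 9.996 = 122.549 m, so total needed = 59.850 + 122.549 = 182.399 m > 138 m — it cannot stop.
Distance remaining when braking begins: 138 − 59.850 = 78.150 m.
v² = v₀² − 2a·d = 1225.000 − 2 × 4.998 × 78.150 = 443.813 m²/s².
v = √443.813 = 21.067 m/s.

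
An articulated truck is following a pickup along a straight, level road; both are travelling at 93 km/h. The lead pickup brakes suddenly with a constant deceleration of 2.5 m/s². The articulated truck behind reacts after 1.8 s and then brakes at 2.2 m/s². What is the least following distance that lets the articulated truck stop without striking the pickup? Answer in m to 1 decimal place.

Minimum gap ≈ 64.7 m

93 km/h ÷ 3.6 = 25.8333 m/s.
Leader travels v²/(2a_L) = 667.359 / 5.000 = 133.472 m before stopping.
Follower covers v·t_r = 25.8333 × 1.8 = 46.500 m while reacting, then v²/(2a_F) = 667.359 / 4.400 = 151.672 m while braking, for a total of 46.500 + 151.672 = 198.172 m.
Since a_F ≤ a_L and the follower starts braking later, the follower is never slower than the leader, so the closest approach is when both have stopped.
Minimum gap = 198.172 − 133.472 = 64.700 m.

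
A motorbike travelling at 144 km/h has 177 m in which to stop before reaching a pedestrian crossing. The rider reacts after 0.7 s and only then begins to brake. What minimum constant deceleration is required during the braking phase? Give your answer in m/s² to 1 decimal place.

144 km/h ÷ 3.6 = 40.0000 m/s.
Distance covered during reaction = 40.0000 × 0.7 = 28.000 m.
Distance available for braking: 177 − 28.000 = 149.000 m.
v² = 2a·d ⇒ a = v²/(2d) = 40.0000² / (2 × 149.000) = 1600.000 / 298.000 = 5.3691 m/s².

Required deceleration ≈ 5.4 m/s²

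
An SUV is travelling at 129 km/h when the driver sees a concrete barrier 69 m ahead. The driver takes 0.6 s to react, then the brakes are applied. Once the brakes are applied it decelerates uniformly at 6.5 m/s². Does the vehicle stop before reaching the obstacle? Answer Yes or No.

129 km/h ÷ 3.6 = 35.8333 m/s.
Reaction distance = 35.8333 × 0.6 = 21.500 m.
Braking distance = v²/(2a) = 1284.025 / 13.000 = 98.771 m.
Total stopping distance = 21.500 + 98.771 = 120.271 m, vs 69 m available — it cannot stop in time and overshoots by 120.271 − 69 = 51.271 m.

No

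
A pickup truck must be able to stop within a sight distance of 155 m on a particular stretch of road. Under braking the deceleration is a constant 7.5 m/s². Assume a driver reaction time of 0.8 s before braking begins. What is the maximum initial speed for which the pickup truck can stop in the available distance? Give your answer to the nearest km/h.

Stopping distance: v·t_r + v²/(2a) = 155 with t_r = 0.8 s and a = 7.500 m/s².
So v² + 12.000 v − 2325.00 = 0.
Positive root: v = −a·t_r + √((a·t_r)² + 2a·d) = −6.000 + √(36.000 + 2325.00) = 42.5901 m/s.
42.5901 m/s × 3.6 = 153.324 km/h.

Maximum speed ≈ 153 km/h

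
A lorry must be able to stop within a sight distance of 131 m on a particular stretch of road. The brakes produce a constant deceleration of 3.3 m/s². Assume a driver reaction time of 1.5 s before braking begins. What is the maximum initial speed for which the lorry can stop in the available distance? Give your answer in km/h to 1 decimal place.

Stopping distance: v·t_r + v²/(2a) = 131 with t_r = 1.5 s and a = 3.300 m/s².
So v² + 9.900 v − 864.60 = 0.
Positive root: v = −a·t_r + √((a·t_r)² + 2a·d) = −4.950 + √(24.503 + 864.60) = 24.8678 m/s.
24.8678 m/s × 3.6 = 89.524 km/h.

Maximum speed ≈ 89.5 km/h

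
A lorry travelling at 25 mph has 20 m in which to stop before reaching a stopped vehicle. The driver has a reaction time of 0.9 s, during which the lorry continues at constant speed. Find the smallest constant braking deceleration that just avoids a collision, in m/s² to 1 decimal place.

25 mph × 0.44704 = 11.1760 m/s.
Distance covered during reaction = 11.1760 × 0.9 = 10.058 m.
Distance available for braking: 20 − 10.058 = 9.942 m.
v² = 2a·d ⇒ a = v²/(2d) = 11.1760² / (2 × 9.942) = 124.903 / 19.884 = 6.2816 m/s².

Required deceleration ≈ 6.3 m/s²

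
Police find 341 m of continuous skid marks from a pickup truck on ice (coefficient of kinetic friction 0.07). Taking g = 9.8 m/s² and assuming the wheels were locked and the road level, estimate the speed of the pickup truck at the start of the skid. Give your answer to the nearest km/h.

Initial speed ≈ 78 km/h

Deceleration a = μg = 0.07 × 9.8 = 0.686 m/s².
v = √(2a·d) = √(2 × 0.686 × 341) = √467.852 = 21.6299 m/s.
= 21.6299 × 3.6 = 77.868 km/h.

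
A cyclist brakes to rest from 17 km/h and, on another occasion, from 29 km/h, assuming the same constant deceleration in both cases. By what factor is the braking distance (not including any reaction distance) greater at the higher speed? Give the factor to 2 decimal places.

Braking distance d = v²/(2a), so with a fixed, d ∝ v².
Factor = (29/17)² = 1.7059² = 2.9101.

Factor ≈ 2.91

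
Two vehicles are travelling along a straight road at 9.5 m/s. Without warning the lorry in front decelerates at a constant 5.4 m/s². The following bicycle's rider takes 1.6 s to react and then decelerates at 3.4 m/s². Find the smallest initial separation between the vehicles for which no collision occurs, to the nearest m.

Leader travels v²/(2a_L) = 90.250 / 10.800 = 8.356 m before stopping.
Follower covers v·t_r = 9.5000 × 1.6 = 15.200 m while reacting, then v²/(2a_F) = 90.250 / 6.800 = 13.272 m while braking, for a total of 15.200 + 13.272 = 28.472 m.
Since a_F ≤ a_L and the follower starts braking later, the follower is never slower than the leader, so the closest approach is when both have stopped.
Minimum gap = 28.472 − 8.356 = 20.116 m.

Minimum gap ≈ 20 m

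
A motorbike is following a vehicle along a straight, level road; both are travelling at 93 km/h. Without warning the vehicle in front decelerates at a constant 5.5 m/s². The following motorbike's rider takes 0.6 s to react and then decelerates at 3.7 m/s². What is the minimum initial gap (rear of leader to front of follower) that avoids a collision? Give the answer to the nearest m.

Minimum gap ≈ 45 m

93 km/h ÷ 3.6 = 25.8333 m/s.
Leader travels v²/(2a_L) = 667.359 / 11.000 = 60.669 m before stopping.
Follower covers v·t_r = 25.8333 × 0.6 = 15.500 m while reacting, then v²/(2a_F) = 667.359 / 7.400 = 90.184 m while braking, for a total of 15.500 + 90.184 = 105.684 m.
Since a_F ≤ a_L and the follower starts braking later, the follower is never slower than the leader, so the closest approach is when both have stopped.
Minimum gap = 105.684 − 60.669 = 45.015 m.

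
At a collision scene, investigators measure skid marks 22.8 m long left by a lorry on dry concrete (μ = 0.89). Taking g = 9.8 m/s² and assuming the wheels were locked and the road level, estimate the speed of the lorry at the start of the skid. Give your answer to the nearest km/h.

Deceleration a = μg = 0.89 × 9.8 = 8.722 m/s².
v = √(2a·d) = √(2 × 8.722 × 22.8) = √397.723 = 19.9430 m/s.
= 19.9430 × 3.6 = 71.795 km/h.

Initial speed ≈ 72 km/h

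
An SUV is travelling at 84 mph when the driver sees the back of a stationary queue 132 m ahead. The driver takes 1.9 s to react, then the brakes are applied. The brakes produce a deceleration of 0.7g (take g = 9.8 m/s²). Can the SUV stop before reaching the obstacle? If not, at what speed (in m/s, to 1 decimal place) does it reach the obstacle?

No — it strikes the obstacle at 24.0 m/s

84 mph × 0.44704 = 37.5514 m/s.
a = 0.7 × 9.8 = 6.860 m/s².
Reaction distance = 37.5514 × 1.9 = 71.348 m.
Braking distance needed to stop: v²/(2a) = 1410.108 / 13.720 = 102.778 m, so total needed = 71.348 + 102.778 = 174.126 m > 132 m — it cannot stop.
Distance remaining when braking begins: 132 − 71.348 = 60.652 m.
v² = v₀² − 2a·d = 1410.108 − 2 × 6.860 × 60.652 = 577.963 m²/s².
v = √577.963 = 24.041 m/s.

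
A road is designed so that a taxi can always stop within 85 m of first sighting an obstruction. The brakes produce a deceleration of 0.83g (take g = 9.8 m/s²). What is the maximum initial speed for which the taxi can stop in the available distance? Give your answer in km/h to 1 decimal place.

a = 0.83 × 9.8 = 8.134 m/s².
v²/(2a) = d ⇒ v = √(2 × 8.134 × 85) = √1382.78 = 37.1857 m/s.
37.1857 m/s × 3.6 = 133.869 km/h.

Maximum speed ≈ 133.9 km/h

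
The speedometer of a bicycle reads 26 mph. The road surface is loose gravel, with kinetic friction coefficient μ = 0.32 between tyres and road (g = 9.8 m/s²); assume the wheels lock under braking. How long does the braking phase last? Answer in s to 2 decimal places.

26 mph × 0.44704 = 11.6230 m/s.
a = μg = 0.32 × 9.8 = 3.136 m/s².
Braking time = v/a = 11.6230 / 3.136 = 3.706 s.

Braking time ≈ 3.71 s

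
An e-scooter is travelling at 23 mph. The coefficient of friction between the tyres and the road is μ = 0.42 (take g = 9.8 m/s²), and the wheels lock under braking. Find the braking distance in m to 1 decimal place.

23 mph × 0.44704 = 10.2819 m/s.
a = μg = 0.42 × 9.8 = 4.116 m/s².
Braking distance = v²/(2a) = 10.2819² / (2 × 4.116) = 105.717 / 8.232 = 12.842 m.

Braking distance ≈ 12.8 m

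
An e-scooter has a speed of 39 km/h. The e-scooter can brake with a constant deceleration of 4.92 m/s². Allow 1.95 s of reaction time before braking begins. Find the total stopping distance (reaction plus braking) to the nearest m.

39 km/h ÷ 3.6 = 10.8333 m/s.
Reaction distance = v·t_r = 10.8333 × 1.95 = 21.125 m.
Braking distance = v²/(2a) = 10.8333² / (2 × 4.920) = 117.360 / 9.840 = 11.927 m.
Total = 21.125 + 11.927 = 33.052 m.

Total stopping distance ≈ 33 m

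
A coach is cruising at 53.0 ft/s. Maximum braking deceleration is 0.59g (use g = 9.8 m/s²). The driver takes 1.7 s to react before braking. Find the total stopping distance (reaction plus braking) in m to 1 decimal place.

53 ft/s × 0.3048 = 16.1544 m/s.
a = 0.59 × 9.8 = 5.782 m/s².
Reaction distance = v·t_r = 16.1544 × 1.7 = 27.462 m.
Braking distance = v²/(2a) = 16.1544² / (2 × 5.782) = 260.965 / 11.564 = 22.567 m.
Total = 27.462 + 22.567 = 50.029 m.

Total stopping distance ≈ 50.0 m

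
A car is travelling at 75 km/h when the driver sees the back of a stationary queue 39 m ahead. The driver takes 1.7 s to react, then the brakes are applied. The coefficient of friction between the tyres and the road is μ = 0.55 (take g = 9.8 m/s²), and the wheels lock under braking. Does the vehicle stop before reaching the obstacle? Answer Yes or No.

No

75 km/h ÷ 3.6 = 20.8333 m/s.
a = μg = 0.55 × 9.8 = 5.390 m/s².
Reaction distance = 20.8333 × 1.7 = 35.417 m.
Braking distance = v²/(2a) = 434.026 / 10.780 = 40.262 m.
Total stopping distance = 35.417 + 40.262 = 75.679 m, vs 39 m available — it cannot stop in time and overshoots by 75.679 − 39 = 36.679 m.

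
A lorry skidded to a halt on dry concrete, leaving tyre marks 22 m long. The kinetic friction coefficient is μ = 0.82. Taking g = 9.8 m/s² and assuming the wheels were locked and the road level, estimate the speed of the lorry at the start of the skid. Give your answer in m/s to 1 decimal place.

Deceleration a = μg = 0.82 × 9.8 = 8.036 m/s².
v = √(2a·d) = √(2 × 8.036 × 22) = √353.584 = 18.8038 m/s.

Initial speed ≈ 18.8 m/s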